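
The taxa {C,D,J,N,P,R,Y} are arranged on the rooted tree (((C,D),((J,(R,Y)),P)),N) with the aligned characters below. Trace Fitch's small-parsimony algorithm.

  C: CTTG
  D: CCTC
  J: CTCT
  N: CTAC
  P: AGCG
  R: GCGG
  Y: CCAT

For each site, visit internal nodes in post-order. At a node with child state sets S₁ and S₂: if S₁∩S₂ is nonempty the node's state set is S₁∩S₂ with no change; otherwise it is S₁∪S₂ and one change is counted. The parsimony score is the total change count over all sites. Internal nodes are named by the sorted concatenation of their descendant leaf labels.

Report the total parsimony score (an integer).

13

CD@0: {C} ∩ {C} = {C} (intersection, +0)
RY@0: {G} ∪ {C} = {C,G} (union, +1)
JRY@0: {C} ∩ {C,G} = {C} (intersection, +0)
JPRY@0: {C} ∪ {A} = {A,C} (union, +1)
CDJPRY@0: {C} ∩ {A,C} = {C} (intersection, +0)
CDJNPRY@0: {C} ∩ {C} = {C} (intersection, +0)
CD@1: {T} ∪ {C} = {C,T} (union, +1)
RY@1: {C} ∩ {C} = {C} (intersection, +0)
JRY@1: {T} ∪ {C} = {C,T} (union, +1)
JPRY@1: {C,T} ∪ {G} = {C,G,T} (union, +1)
CDJPRY@1: {C,T} ∩ {C,G,T} = {C,T} (intersection, +0)
CDJNPRY@1: {C,T} ∩ {T} = {T} (intersection, +0)
CD@2: {T} ∩ {T} = {T} (intersection, +0)
RY@2: {G} ∪ {A} = {A,G} (union, +1)
JRY@2: {C} ∪ {A,G} = {A,C,G} (union, +1)
JPRY@2: {A,C,G} ∩ {C} = {C} (intersection, +0)
CDJPRY@2: {T} ∪ {C} = {C,T} (union, +1)
CDJNPRY@2: {C,T} ∪ {A} = {A,C,T} (union, +1)
CD@3: {G} ∪ {C} = {C,G} (union, +1)
RY@3: {G} ∪ {T} = {G,T} (union, +1)
JRY@3: {T} ∩ {G,T} = {T} (intersection, +0)
JPRY@3: {T} ∪ {G} = {G,T} (union, +1)
CDJPRY@3: {C,G} ∩ {G,T} = {G} (intersection, +0)
CDJNPRY@3: {G} ∪ {C} = {C,G} (union, +1)
per-site changes: [2, 3, 4, 4]; total = 13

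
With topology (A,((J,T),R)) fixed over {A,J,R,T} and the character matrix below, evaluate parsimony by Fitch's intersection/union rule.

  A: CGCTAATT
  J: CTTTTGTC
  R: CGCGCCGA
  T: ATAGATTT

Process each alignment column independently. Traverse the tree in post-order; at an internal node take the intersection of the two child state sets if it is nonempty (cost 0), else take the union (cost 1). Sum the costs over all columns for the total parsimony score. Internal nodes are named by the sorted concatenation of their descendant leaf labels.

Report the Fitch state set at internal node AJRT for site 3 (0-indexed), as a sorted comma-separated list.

G,T

site 0, node JT: J={C} ∪ T={A} → {A,C} (+1)
site 0, node JRT: JT={A,C} ∩ R={C} → {C} (+0)
site 0, node AJRT: A={C} ∩ JRT={C} → {C} (+0)
site 1, node JT: J={T} ∩ T={T} → {T} (+0)
site 1, node JRT: JT={T} ∪ R={G} → {G,T} (+1)
site 1, node AJRT: A={G} ∩ JRT={G,T} → {G} (+0)
site 2, node JT: J={T} ∪ T={A} → {A,T} (+1)
site 2, node JRT: JT={A,T} ∪ R={C} → {A,C,T} (+1)
site 2, node AJRT: A={C} ∩ JRT={A,C,T} → {C} (+0)
site 3, node JT: J={T} ∪ T={G} → {G,T} (+1)
site 3, node JRT: JT={G,T} ∩ R={G} → {G} (+0)
site 3, node AJRT: A={T} ∪ JRT={G} → {G,T} (+1)
site 4, node JT: J={T} ∪ T={A} → {A,T} (+1)
site 4, node JRT: JT={A,T} ∪ R={C} → {A,C,T} (+1)
site 4, node AJRT: A={A} ∩ JRT={A,C,T} → {A} (+0)
site 5, node JT: J={G} ∪ T={T} → {G,T} (+1)
site 5, node JRT: JT={G,T} ∪ R={C} → {C,G,T} (+1)
site 5, node AJRT: A={A} ∪ JRT={C,G,T} → {A,C,G,T} (+1)
site 6, node JT: J={T} ∩ T={T} → {T} (+0)
site 6, node JRT: JT={T} ∪ R={G} → {G,T} (+1)
site 6, node AJRT: A={T} ∩ JRT={G,T} → {T} (+0)
site 7, node JT: J={C} ∪ T={T} → {C,T} (+1)
site 7, node JRT: JT={C,T} ∪ R={A} → {A,C,T} (+1)
site 7, node AJRT: A={T} ∩ JRT={A,C,T} → {T} (+0)
per-site changes: [1, 1, 2, 2, 2, 3, 1, 2]; total = 14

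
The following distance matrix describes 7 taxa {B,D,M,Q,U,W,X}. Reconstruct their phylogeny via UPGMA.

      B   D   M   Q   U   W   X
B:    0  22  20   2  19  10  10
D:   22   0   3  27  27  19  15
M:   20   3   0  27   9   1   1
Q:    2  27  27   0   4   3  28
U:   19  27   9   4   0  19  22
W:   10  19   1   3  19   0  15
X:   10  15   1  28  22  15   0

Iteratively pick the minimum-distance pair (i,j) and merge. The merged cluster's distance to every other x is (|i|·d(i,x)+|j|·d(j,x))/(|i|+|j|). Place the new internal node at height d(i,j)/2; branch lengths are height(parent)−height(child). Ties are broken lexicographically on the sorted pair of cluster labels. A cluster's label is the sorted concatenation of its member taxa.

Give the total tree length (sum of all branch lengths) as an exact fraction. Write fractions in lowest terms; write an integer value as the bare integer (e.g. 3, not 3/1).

iteration 1: select M,W (d=1); attach at lengths (1/2, 1/2); label the merged cluster MW
  updated: d(B,MW)=15, d(D,MW)=11, d(MW,Q)=15, d(MW,U)=14, d(MW,X)=8
iteration 2: select B,Q (d=2); attach at lengths (1, 1); label the merged cluster BQ
  updated: d(BQ,D)=49/2, d(BQ,MW)=15, d(BQ,U)=23/2, d(BQ,X)=19
iteration 3: select MW,X (d=8); attach at lengths (7/2, 4); label the merged cluster MWX
  updated: d(BQ,MWX)=49/3, d(D,MWX)=37/3, d(MWX,U)=50/3
iteration 4: select BQ,U (d=23/2); attach at lengths (19/4, 23/4); label the merged cluster BQU
  updated: d(BQU,D)=76/3, d(BQU,MWX)=148/9
iteration 5: select D,MWX (d=37/3); attach at lengths (37/6, 13/6); label the merged cluster DMWX
  updated: d(BQU,DMWX)=56/3
iteration 6: select BQU,DMWX (d=56/3); attach at lengths (43/12, 19/6); label the merged cluster BDMQUWX
final tree: (((B:1,Q:1):19/4,U:23/4):43/12,(D:37/6,((M:1/2,W:1/2):7/2,X:4):13/6):19/6)
total length: 433/12

433/12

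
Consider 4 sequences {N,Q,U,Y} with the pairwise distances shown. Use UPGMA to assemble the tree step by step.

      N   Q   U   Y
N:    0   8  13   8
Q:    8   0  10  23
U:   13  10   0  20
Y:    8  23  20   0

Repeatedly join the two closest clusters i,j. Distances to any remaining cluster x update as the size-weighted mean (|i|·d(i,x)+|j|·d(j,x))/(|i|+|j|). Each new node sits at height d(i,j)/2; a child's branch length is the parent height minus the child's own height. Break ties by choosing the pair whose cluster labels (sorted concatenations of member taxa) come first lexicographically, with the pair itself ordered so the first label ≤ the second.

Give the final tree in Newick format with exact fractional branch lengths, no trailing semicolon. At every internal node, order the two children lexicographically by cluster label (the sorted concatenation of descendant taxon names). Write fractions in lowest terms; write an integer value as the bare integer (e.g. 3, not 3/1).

(((N:4,Q:4):7/4,U:23/4):11/4,Y:17/2)

step 1: merge (N,Q) at d=8; branch lengths N→4, Q→4; new cluster NQ
  updated: d(NQ,U)=23/2, d(NQ,Y)=31/2
step 2: merge (NQ,U) at d=23/2; branch lengths NQ→7/4, U→23/4; new cluster NQU
  updated: d(NQU,Y)=17
step 3: merge (NQU,Y) at d=17; branch lengths NQU→11/4, Y→17/2; new cluster NQUY
final tree: (((N:4,Q:4):7/4,U:23/4):11/4,Y:17/2)
total length: 107/4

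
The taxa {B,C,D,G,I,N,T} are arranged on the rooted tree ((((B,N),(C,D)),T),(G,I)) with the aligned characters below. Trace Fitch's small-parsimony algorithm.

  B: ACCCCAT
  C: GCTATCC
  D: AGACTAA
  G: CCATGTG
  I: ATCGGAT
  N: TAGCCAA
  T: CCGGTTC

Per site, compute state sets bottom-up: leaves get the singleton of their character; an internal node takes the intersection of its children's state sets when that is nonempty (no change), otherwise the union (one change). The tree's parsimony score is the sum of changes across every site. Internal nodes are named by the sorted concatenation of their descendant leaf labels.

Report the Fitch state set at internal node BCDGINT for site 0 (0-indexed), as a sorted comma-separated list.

[col 0] BN: children B:{A}, N:{T} ∪→ {A,T}; cost 1
[col 0] CD: children C:{G}, D:{A} ∪→ {A,G}; cost 1
[col 0] BCDN: children BN:{A,T}, CD:{A,G} ∩→ {A}; cost 0
[col 0] BCDNT: children BCDN:{A}, T:{C} ∪→ {A,C}; cost 1
[col 0] GI: children G:{C}, I:{A} ∪→ {A,C}; cost 1
[col 0] BCDGINT: children BCDNT:{A,C}, GI:{A,C} ∩→ {A,C}; cost 0
[col 1] BN: children B:{C}, N:{A} ∪→ {A,C}; cost 1
[col 1] CD: children C:{C}, D:{G} ∪→ {C,G}; cost 1
[col 1] BCDN: children BN:{A,C}, CD:{C,G} ∩→ {C}; cost 0
[col 1] BCDNT: children BCDN:{C}, T:{C} ∩→ {C}; cost 0
[col 1] GI: children G:{C}, I:{T} ∪→ {C,T}; cost 1
[col 1] BCDGINT: children BCDNT:{C}, GI:{C,T} ∩→ {C}; cost 0
[col 2] BN: children B:{C}, N:{G} ∪→ {C,G}; cost 1
[col 2] CD: children C:{T}, D:{A} ∪→ {A,T}; cost 1
[col 2] BCDN: children BN:{C,G}, CD:{A,T} ∪→ {A,C,G,T}; cost 1
[col 2] BCDNT: children BCDN:{A,C,G,T}, T:{G} ∩→ {G}; cost 0
[col 2] GI: children G:{A}, I:{C} ∪→ {A,C}; cost 1
[col 2] BCDGINT: children BCDNT:{G}, GI:{A,C} ∪→ {A,C,G}; cost 1
[col 3] BN: children B:{C}, N:{C} ∩→ {C}; cost 0
[col 3] CD: children C:{A}, D:{C} ∪→ {A,C}; cost 1
[col 3] BCDN: children BN:{C}, CD:{A,C} ∩→ {C}; cost 0
[col 3] BCDNT: children BCDN:{C}, T:{G} ∪→ {C,G}; cost 1
[col 3] GI: children G:{T}, I:{G} ∪→ {G,T}; cost 1
[col 3] BCDGINT: children BCDNT:{C,G}, GI:{G,T} ∩→ {G}; cost 0
[col 4] BN: children B:{C}, N:{C} ∩→ {C}; cost 0
[col 4] CD: children C:{T}, D:{T} ∩→ {T}; cost 0
[col 4] BCDN: children BN:{C}, CD:{T} ∪→ {C,T}; cost 1
[col 4] BCDNT: children BCDN:{C,T}, T:{T} ∩→ {T}; cost 0
[col 4] GI: children G:{G}, I:{G} ∩→ {G}; cost 0
[col 4] BCDGINT: children BCDNT:{T}, GI:{G} ∪→ {G,T}; cost 1
[col 5] BN: children B:{A}, N:{A} ∩→ {A}; cost 0
[col 5] CD: children C:{C}, D:{A} ∪→ {A,C}; cost 1
[col 5] BCDN: children BN:{A}, CD:{A,C} ∩→ {A}; cost 0
[col 5] BCDNT: children BCDN:{A}, T:{T} ∪→ {A,T}; cost 1
[col 5] GI: children G:{T}, I:{A} ∪→ {A,T}; cost 1
[col 5] BCDGINT: children BCDNT:{A,T}, GI:{A,T} ∩→ {A,T}; cost 0
[col 6] BN: children B:{T}, N:{A} ∪→ {A,T}; cost 1
[col 6] CD: children C:{C}, D:{A} ∪→ {A,C}; cost 1
[col 6] BCDN: children BN:{A,T}, CD:{A,C} ∩→ {A}; cost 0
[col 6] BCDNT: children BCDN:{A}, T:{C} ∪→ {A,C}; cost 1
[col 6] GI: children G:{G}, I:{T} ∪→ {G,T}; cost 1
[col 6] BCDGINT: children BCDNT:{A,C}, GI:{G,T} ∪→ {A,C,G,T}; cost 1
per-site changes: [4, 3, 5, 3, 2, 3, 5]; total = 25

A,C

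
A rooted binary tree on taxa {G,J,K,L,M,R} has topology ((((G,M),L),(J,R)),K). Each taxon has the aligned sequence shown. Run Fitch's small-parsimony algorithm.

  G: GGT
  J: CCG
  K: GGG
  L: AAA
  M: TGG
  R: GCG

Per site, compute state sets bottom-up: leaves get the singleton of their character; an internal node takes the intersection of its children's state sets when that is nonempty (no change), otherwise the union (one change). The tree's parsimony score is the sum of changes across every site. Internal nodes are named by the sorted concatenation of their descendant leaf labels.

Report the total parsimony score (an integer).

7

GM@0: {G} ∪ {T} = {G,T} (union, +1)
GLM@0: {G,T} ∪ {A} = {A,G,T} (union, +1)
JR@0: {C} ∪ {G} = {C,G} (union, +1)
GJLMR@0: {A,G,T} ∩ {C,G} = {G} (intersection, +0)
GJKLMR@0: {G} ∩ {G} = {G} (intersection, +0)
GM@1: {G} ∩ {G} = {G} (intersection, +0)
GLM@1: {G} ∪ {A} = {A,G} (union, +1)
JR@1: {C} ∩ {C} = {C} (intersection, +0)
GJLMR@1: {A,G} ∪ {C} = {A,C,G} (union, +1)
GJKLMR@1: {A,C,G} ∩ {G} = {G} (intersection, +0)
GM@2: {T} ∪ {G} = {G,T} (union, +1)
GLM@2: {G,T} ∪ {A} = {A,G,T} (union, +1)
JR@2: {G} ∩ {G} = {G} (intersection, +0)
GJLMR@2: {A,G,T} ∩ {G} = {G} (intersection, +0)
GJKLMR@2: {G} ∩ {G} = {G} (intersection, +0)
per-site changes: [3, 2, 2]; total = 7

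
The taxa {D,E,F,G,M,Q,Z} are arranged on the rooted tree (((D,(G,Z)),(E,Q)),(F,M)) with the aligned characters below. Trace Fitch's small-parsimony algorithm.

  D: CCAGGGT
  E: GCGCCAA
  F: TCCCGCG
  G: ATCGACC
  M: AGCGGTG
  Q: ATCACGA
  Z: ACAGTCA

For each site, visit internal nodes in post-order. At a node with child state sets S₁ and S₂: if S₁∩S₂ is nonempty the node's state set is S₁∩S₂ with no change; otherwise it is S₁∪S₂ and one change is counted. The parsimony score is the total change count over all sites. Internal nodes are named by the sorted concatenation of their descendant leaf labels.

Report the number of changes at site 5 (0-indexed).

site 0, node GZ: G={A} ∩ Z={A} → {A} (+0)
site 0, node DGZ: D={C} ∪ GZ={A} → {A,C} (+1)
site 0, node EQ: E={G} ∪ Q={A} → {A,G} (+1)
site 0, node DEGQZ: DGZ={A,C} ∩ EQ={A,G} → {A} (+0)
site 0, node FM: F={T} ∪ M={A} → {A,T} (+1)
site 0, node DEFGMQZ: DEGQZ={A} ∩ FM={A,T} → {A} (+0)
site 1, node GZ: G={T} ∪ Z={C} → {C,T} (+1)
site 1, node DGZ: D={C} ∩ GZ={C,T} → {C} (+0)
site 1, node EQ: E={C} ∪ Q={T} → {C,T} (+1)
site 1, node DEGQZ: DGZ={C} ∩ EQ={C,T} → {C} (+0)
site 1, node FM: F={C} ∪ M={G} → {C,G} (+1)
site 1, node DEFGMQZ: DEGQZ={C} ∩ FM={C,G} → {C} (+0)
site 2, node GZ: G={C} ∪ Z={A} → {A,C} (+1)
site 2, node DGZ: D={A} ∩ GZ={A,C} → {A} (+0)
site 2, node EQ: E={G} ∪ Q={C} → {C,G} (+1)
site 2, node DEGQZ: DGZ={A} ∪ EQ={C,G} → {A,C,G} (+1)
site 2, node FM: F={C} ∩ M={C} → {C} (+0)
site 2, node DEFGMQZ: DEGQZ={A,C,G} ∩ FM={C} → {C} (+0)
site 3, node GZ: G={G} ∩ Z={G} → {G} (+0)
site 3, node DGZ: D={G} ∩ GZ={G} → {G} (+0)
site 3, node EQ: E={C} ∪ Q={A} → {A,C} (+1)
site 3, node DEGQZ: DGZ={G} ∪ EQ={A,C} → {A,C,G} (+1)
site 3, node FM: F={C} ∪ M={G} → {C,G} (+1)
site 3, node DEFGMQZ: DEGQZ={A,C,G} ∩ FM={C,G} → {C,G} (+0)
site 4, node GZ: G={A} ∪ Z={T} → {A,T} (+1)
site 4, node DGZ: D={G} ∪ GZ={A,T} → {A,G,T} (+1)
site 4, node EQ: E={C} ∩ Q={C} → {C} (+0)
site 4, node DEGQZ: DGZ={A,G,T} ∪ EQ={C} → {A,C,G,T} (+1)
site 4, node FM: F={G} ∩ M={G} → {G} (+0)
site 4, node DEFGMQZ: DEGQZ={A,C,G,T} ∩ FM={G} → {G} (+0)
site 5, node GZ: G={C} ∩ Z={C} → {C} (+0)
site 5, node DGZ: D={G} ∪ GZ={C} → {C,G} (+1)
site 5, node EQ: E={A} ∪ Q={G} → {A,G} (+1)
site 5, node DEGQZ: DGZ={C,G} ∩ EQ={A,G} → {G} (+0)
site 5, node FM: F={C} ∪ M={T} → {C,T} (+1)
site 5, node DEFGMQZ: DEGQZ={G} ∪ FM={C,T} → {C,G,T} (+1)
site 6, node GZ: G={C} ∪ Z={A} → {A,C} (+1)
site 6, node DGZ: D={T} ∪ GZ={A,C} → {A,C,T} (+1)
site 6, node EQ: E={A} ∩ Q={A} → {A} (+0)
site 6, node DEGQZ: DGZ={A,C,T} ∩ EQ={A} → {A} (+0)
site 6, node FM: F={G} ∩ M={G} → {G} (+0)
site 6, node DEFGMQZ: DEGQZ={A} ∪ FM={G} → {A,G} (+1)
per-site changes: [3, 3, 3, 3, 3, 4, 3]; total = 22

4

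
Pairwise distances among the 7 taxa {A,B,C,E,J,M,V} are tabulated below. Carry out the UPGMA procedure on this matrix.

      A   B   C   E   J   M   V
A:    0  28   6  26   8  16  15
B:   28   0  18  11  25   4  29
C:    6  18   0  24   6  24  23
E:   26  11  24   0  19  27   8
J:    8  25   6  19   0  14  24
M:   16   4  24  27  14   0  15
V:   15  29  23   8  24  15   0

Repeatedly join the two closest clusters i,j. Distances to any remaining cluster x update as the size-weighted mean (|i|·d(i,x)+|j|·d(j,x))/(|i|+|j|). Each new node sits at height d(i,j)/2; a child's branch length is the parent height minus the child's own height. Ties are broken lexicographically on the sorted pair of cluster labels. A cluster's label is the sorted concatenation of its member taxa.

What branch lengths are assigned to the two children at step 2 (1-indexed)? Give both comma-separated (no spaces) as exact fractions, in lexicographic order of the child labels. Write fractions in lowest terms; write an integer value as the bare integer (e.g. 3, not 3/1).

3,3

iteration 1: select B,M (d=4); attach at lengths (2, 2); label the merged cluster BM
  updated: d(A,BM)=22, d(BM,C)=21, d(BM,E)=19, d(BM,J)=39/2, d(BM,V)=22
iteration 2: select A,C (d=6); attach at lengths (3, 3); label the merged cluster AC
  updated: d(AC,BM)=43/2, d(AC,E)=25, d(AC,J)=7, d(AC,V)=19
iteration 3: select AC,J (d=7); attach at lengths (1/2, 7/2); label the merged cluster ACJ
  updated: d(ACJ,BM)=125/6, d(ACJ,E)=23, d(ACJ,V)=62/3
iteration 4: select E,V (d=8); attach at lengths (4, 4); label the merged cluster EV
  updated: d(ACJ,EV)=131/6, d(BM,EV)=41/2
iteration 5: select BM,EV (d=41/2); attach at lengths (33/4, 25/4); label the merged cluster BEMV
  updated: d(ACJ,BEMV)=64/3
iteration 6: select ACJ,BEMV (d=64/3); attach at lengths (43/6, 5/12); label the merged cluster ABCEJMV
final tree: (((A:3,C:3):1/2,J:7/2):43/6,((B:2,M:2):33/4,(E:4,V:4):25/4):5/12)
total length: 529/12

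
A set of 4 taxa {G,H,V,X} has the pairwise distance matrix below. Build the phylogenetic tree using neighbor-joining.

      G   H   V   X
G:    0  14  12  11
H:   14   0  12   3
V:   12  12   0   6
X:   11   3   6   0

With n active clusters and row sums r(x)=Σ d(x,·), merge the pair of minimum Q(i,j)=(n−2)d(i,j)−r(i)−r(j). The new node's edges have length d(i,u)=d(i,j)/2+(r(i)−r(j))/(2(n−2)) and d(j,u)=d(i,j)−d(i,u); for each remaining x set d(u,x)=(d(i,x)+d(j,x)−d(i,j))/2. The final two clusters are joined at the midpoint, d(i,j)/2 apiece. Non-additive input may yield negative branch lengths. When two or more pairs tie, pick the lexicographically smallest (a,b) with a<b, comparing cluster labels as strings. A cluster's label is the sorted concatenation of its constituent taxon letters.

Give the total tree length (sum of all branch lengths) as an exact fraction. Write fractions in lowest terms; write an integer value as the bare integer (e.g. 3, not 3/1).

iteration 1: select G,V (d=12, Q=-43); attach at lengths (31/4, 17/4); label the merged cluster GV
  updated: d(GV,H)=7, d(GV,X)=5/2
iteration 2: select GV,H (d=7, Q=-25/2); attach at lengths (13/4, 15/4); label the merged cluster GHV
  updated: d(GHV,X)=-3/4
iteration 3: select GHV,X (d=-3/4); attach at lengths (-3/8, -3/8); label the merged cluster GHVX
final tree: (((G:31/4,V:17/4):13/4,H:15/4):-3/8,X:-3/8)
total length: 73/4

73/4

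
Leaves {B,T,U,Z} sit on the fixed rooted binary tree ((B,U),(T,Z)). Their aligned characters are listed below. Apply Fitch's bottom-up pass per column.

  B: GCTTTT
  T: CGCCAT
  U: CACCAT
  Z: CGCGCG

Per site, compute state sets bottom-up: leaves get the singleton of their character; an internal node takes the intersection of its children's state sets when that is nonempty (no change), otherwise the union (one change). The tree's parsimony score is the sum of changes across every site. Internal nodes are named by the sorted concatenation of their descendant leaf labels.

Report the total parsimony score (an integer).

BU@0: {G} ∪ {C} = {C,G} (union, +1)
TZ@0: {C} ∩ {C} = {C} (intersection, +0)
BTUZ@0: {C,G} ∩ {C} = {C} (intersection, +0)
BU@1: {C} ∪ {A} = {A,C} (union, +1)
TZ@1: {G} ∩ {G} = {G} (intersection, +0)
BTUZ@1: {A,C} ∪ {G} = {A,C,G} (union, +1)
BU@2: {T} ∪ {C} = {C,T} (union, +1)
TZ@2: {C} ∩ {C} = {C} (intersection, +0)
BTUZ@2: {C,T} ∩ {C} = {C} (intersection, +0)
BU@3: {T} ∪ {C} = {C,T} (union, +1)
TZ@3: {C} ∪ {G} = {C,G} (union, +1)
BTUZ@3: {C,T} ∩ {C,G} = {C} (intersection, +0)
BU@4: {T} ∪ {A} = {A,T} (union, +1)
TZ@4: {A} ∪ {C} = {A,C} (union, +1)
BTUZ@4: {A,T} ∩ {A,C} = {A} (intersection, +0)
BU@5: {T} ∩ {T} = {T} (intersection, +0)
TZ@5: {T} ∪ {G} = {G,T} (union, +1)
BTUZ@5: {T} ∩ {G,T} = {T} (intersection, +0)
per-site changes: [1, 2, 1, 2, 2, 1]; total = 9

9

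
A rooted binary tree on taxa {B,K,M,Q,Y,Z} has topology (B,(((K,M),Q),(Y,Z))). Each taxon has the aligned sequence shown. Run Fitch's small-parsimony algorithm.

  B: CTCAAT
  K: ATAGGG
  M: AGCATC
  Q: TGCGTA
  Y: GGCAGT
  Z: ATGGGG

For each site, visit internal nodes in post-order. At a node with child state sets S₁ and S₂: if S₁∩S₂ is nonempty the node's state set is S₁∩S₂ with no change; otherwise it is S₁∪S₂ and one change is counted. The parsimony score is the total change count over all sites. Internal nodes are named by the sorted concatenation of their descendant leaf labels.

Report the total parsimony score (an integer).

site 0, node KM: K={A} ∩ M={A} → {A} (+0)
site 0, node KMQ: KM={A} ∪ Q={T} → {A,T} (+1)
site 0, node YZ: Y={G} ∪ Z={A} → {A,G} (+1)
site 0, node KMQYZ: KMQ={A,T} ∩ YZ={A,G} → {A} (+0)
site 0, node BKMQYZ: B={C} ∪ KMQYZ={A} → {A,C} (+1)
site 1, node KM: K={T} ∪ M={G} → {G,T} (+1)
site 1, node KMQ: KM={G,T} ∩ Q={G} → {G} (+0)
site 1, node YZ: Y={G} ∪ Z={T} → {G,T} (+1)
site 1, node KMQYZ: KMQ={G} ∩ YZ={G,T} → {G} (+0)
site 1, node BKMQYZ: B={T} ∪ KMQYZ={G} → {G,T} (+1)
site 2, node KM: K={A} ∪ M={C} → {A,C} (+1)
site 2, node KMQ: KM={A,C} ∩ Q={C} → {C} (+0)
site 2, node YZ: Y={C} ∪ Z={G} → {C,G} (+1)
site 2, node KMQYZ: KMQ={C} ∩ YZ={C,G} → {C} (+0)
site 2, node BKMQYZ: B={C} ∩ KMQYZ={C} → {C} (+0)
site 3, node KM: K={G} ∪ M={A} → {A,G} (+1)
site 3, node KMQ: KM={A,G} ∩ Q={G} → {G} (+0)
site 3, node YZ: Y={A} ∪ Z={G} → {A,G} (+1)
site 3, node KMQYZ: KMQ={G} ∩ YZ={A,G} → {G} (+0)
site 3, node BKMQYZ: B={A} ∪ KMQYZ={G} → {A,G} (+1)
site 4, node KM: K={G} ∪ M={T} → {G,T} (+1)
site 4, node KMQ: KM={G,T} ∩ Q={T} → {T} (+0)
site 4, node YZ: Y={G} ∩ Z={G} → {G} (+0)
site 4, node KMQYZ: KMQ={T} ∪ YZ={G} → {G,T} (+1)
site 4, node BKMQYZ: B={A} ∪ KMQYZ={G,T} → {A,G,T} (+1)
site 5, node KM: K={G} ∪ M={C} → {C,G} (+1)
site 5, node KMQ: KM={C,G} ∪ Q={A} → {A,C,G} (+1)
site 5, node YZ: Y={T} ∪ Z={G} → {G,T} (+1)
site 5, node KMQYZ: KMQ={A,C,G} ∩ YZ={G,T} → {G} (+0)
site 5, node BKMQYZ: B={T} ∪ KMQYZ={G} → {G,T} (+1)
per-site changes: [3, 3, 2, 3, 3, 4]; total = 18

18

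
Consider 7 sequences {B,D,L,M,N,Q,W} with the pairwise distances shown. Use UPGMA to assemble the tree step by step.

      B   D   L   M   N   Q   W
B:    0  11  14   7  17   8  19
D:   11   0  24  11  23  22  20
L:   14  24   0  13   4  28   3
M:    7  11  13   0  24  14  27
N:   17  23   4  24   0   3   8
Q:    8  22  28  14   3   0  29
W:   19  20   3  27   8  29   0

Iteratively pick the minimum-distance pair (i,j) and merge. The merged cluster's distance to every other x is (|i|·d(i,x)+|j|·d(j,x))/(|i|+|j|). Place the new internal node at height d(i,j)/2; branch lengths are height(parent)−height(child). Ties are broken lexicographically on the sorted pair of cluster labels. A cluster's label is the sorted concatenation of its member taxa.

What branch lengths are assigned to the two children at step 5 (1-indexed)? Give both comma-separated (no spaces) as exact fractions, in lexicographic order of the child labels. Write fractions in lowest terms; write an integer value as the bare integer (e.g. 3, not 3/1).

57/8,57/8

step 1: merge (L,W) at d=3; branch lengths L→3/2, W→3/2; new cluster LW
  updated: d(B,LW)=33/2, d(D,LW)=22, d(LW,M)=20, d(LW,N)=6, d(LW,Q)=57/2
step 2: merge (N,Q) at d=3; branch lengths N→3/2, Q→3/2; new cluster NQ
  updated: d(B,NQ)=25/2, d(D,NQ)=45/2, d(LW,NQ)=69/4, d(M,NQ)=19
step 3: merge (B,M) at d=7; branch lengths B→7/2, M→7/2; new cluster BM
  updated: d(BM,D)=11, d(BM,LW)=73/4, d(BM,NQ)=63/4
step 4: merge (BM,D) at d=11; branch lengths BM→2, D→11/2; new cluster BDM
  updated: d(BDM,LW)=39/2, d(BDM,NQ)=18
step 5: merge (LW,NQ) at d=69/4; branch lengths LW→57/8, NQ→57/8; new cluster LNQW
  updated: d(BDM,LNQW)=75/4
step 6: merge (BDM,LNQW) at d=75/4; branch lengths BDM→31/8, LNQW→3/4; new cluster BDLMNQW
final tree: (((B:7/2,M:7/2):2,D:11/2):31/8,((L:3/2,W:3/2):57/8,(N:3/2,Q:3/2):57/8):3/4)
total length: 315/8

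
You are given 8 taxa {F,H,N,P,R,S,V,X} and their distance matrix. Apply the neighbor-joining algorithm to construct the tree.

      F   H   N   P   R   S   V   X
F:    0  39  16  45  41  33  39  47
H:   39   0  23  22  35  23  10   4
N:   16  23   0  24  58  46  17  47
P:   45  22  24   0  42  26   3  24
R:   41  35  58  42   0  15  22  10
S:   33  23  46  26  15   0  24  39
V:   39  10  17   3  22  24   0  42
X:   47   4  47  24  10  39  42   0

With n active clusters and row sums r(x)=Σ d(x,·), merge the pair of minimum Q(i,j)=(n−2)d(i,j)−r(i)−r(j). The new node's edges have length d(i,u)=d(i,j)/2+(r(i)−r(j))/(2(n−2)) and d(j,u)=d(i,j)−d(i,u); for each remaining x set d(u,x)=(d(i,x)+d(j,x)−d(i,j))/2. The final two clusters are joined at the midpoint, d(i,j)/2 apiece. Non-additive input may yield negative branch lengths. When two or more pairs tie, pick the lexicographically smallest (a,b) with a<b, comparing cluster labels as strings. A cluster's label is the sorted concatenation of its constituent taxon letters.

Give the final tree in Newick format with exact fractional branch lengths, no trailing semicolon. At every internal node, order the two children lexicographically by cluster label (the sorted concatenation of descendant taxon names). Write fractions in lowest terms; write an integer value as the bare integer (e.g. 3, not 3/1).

1. join F+N (d=16, Q=-395) ⇒ FN; edges |F|=125/12, |N|=67/12
  updated: d(FN,H)=23, d(FN,P)=53/2, d(FN,R)=83/2, d(FN,S)=63/2, d(FN,V)=20, d(FN,X)=39
2. join R+X (d=10, Q=-547/2) ⇒ RX; edges |R|=23/4, |X|=17/4
  updated: d(FN,RX)=141/4, d(H,RX)=29/2, d(P,RX)=28, d(RX,S)=22, d(RX,V)=27
3. join P+V (d=3, Q=-355/2) ⇒ PV; edges |P|=67/16, |V|=-19/16
  updated: d(FN,PV)=87/4, d(H,PV)=29/2, d(PV,RX)=26, d(PV,S)=47/2
4. join FN+PV (d=87/4, Q=-132) ⇒ FNPV; edges |FN|=91/6, |PV|=79/12
  updated: d(FNPV,H)=63/8, d(FNPV,RX)=79/4, d(FNPV,S)=133/8
5. join FNPV+H (d=63/8, Q=-591/8) ⇒ FHNPV; edges |FNPV|=117/32, |H|=135/32
  updated: d(FHNPV,RX)=211/16, d(FHNPV,S)=127/8
6. join FHNPV+RX (d=211/16, Q=-817/16) ⇒ FHNPRVX; edges |FHNPV|=113/32, |RX|=309/32
  updated: d(FHNPRVX,S)=395/32
7. join FHNPRVX+S (d=395/32) ⇒ FHNPRSVX; edges |FHNPRVX|=395/64, |S|=395/64
final tree: (((((F:125/12,N:67/12):91/6,(P:67/16,V:-19/16):79/12):117/32,H:135/32):113/32,(R:23/4,X:17/4):309/32):395/64,S:395/64)
total length: 2693/32

(((((F:125/12,N:67/12):91/6,(P:67/16,V:-19/16):79/12):117/32,H:135/32):113/32,(R:23/4,X:17/4):309/32):395/64,S:395/64)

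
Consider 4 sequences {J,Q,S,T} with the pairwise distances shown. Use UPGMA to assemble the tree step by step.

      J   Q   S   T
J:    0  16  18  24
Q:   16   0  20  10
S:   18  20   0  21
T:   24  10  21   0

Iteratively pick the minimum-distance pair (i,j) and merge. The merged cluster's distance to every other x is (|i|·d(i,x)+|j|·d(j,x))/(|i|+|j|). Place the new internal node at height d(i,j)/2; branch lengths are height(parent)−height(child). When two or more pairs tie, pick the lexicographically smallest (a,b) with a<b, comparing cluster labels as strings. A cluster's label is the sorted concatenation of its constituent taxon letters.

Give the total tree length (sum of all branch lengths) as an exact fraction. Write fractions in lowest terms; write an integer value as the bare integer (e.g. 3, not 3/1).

1. join Q+T (d=10) ⇒ QT; edges |Q|=5, |T|=5
  updated: d(J,QT)=20, d(QT,S)=41/2
2. join J+S (d=18) ⇒ JS; edges |J|=9, |S|=9
  updated: d(JS,QT)=81/4
3. join JS+QT (d=81/4) ⇒ JQST; edges |JS|=9/8, |QT|=41/8
final tree: ((J:9,S:9):9/8,(Q:5,T:5):41/8)
total length: 137/4

137/4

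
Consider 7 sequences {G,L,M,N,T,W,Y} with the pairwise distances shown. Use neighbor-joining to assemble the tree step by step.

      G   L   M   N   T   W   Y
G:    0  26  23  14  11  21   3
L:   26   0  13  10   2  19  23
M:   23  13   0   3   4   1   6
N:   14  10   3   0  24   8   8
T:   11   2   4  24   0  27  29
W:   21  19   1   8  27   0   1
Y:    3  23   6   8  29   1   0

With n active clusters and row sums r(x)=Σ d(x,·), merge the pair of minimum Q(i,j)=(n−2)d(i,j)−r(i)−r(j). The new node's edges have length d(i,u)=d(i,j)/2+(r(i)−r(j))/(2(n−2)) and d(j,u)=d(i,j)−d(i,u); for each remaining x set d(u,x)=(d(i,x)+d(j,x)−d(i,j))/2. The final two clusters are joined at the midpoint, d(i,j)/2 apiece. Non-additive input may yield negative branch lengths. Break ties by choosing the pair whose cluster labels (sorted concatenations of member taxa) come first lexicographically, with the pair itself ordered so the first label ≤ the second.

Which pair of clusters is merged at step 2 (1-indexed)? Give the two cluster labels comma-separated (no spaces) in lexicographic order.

step 1: merge (L,T) at d=2, Q=-180; branch lengths L→3/5, T→7/5; new cluster LT
  updated: d(G,LT)=35/2, d(LT,M)=15/2, d(LT,N)=16, d(LT,W)=22, d(LT,Y)=25
step 2: merge (G,Y) at d=3, Q=-219/2; branch lengths G→95/16, Y→-47/16; new cluster GY
  updated: d(GY,LT)=79/4, d(GY,M)=13, d(GY,N)=19/2, d(GY,W)=19/2
step 3: merge (LT,M) at d=15/2, Q=-269/4; branch lengths LT→253/24, M→-73/24; new cluster LMT
  updated: d(GY,LMT)=101/8, d(LMT,N)=23/4, d(LMT,W)=31/4
step 4: merge (GY,W) at d=19/2, Q=-303/8; branch lengths GY→203/32, W→101/32; new cluster GWY
  updated: d(GWY,LMT)=87/16, d(GWY,N)=4
step 5: merge (GWY,LMT) at d=87/16, Q=-243/16; branch lengths GWY→59/32, LMT→115/32; new cluster GLMTWY
  updated: d(GLMTWY,N)=69/32
step 6: merge (GLMTWY,N) at d=69/32; branch lengths GLMTWY→69/64, N→69/64; new cluster GLMNTWY
final tree: ((((G:95/16,Y:-47/16):203/32,W:101/32):59/32,((L:3/5,T:7/5):253/24,M:-73/24):115/32):69/64,N:69/64)
total length: 947/32

G,Y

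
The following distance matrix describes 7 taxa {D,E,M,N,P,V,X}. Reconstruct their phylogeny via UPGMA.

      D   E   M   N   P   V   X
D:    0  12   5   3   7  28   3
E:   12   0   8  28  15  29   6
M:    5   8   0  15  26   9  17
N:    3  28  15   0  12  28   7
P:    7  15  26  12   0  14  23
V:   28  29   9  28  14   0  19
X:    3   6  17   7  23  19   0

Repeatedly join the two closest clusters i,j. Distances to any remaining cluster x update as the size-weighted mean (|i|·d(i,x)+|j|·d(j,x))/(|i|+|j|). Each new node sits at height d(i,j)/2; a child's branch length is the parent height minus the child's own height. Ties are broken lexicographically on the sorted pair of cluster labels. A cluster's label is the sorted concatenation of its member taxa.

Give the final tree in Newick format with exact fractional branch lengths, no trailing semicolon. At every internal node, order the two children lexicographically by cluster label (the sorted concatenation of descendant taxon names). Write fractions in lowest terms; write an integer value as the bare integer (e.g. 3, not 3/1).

((((D:3/2,N:3/2):1,X:5/2):53/12,(E:4,M:4):35/12):173/60,(P:7,V:7):14/5)

iteration 1: select D,N (d=3); attach at lengths (3/2, 3/2); label the merged cluster DN
  updated: d(DN,E)=20, d(DN,M)=10, d(DN,P)=19/2, d(DN,V)=28, d(DN,X)=5
iteration 2: select DN,X (d=5); attach at lengths (1, 5/2); label the merged cluster DNX
  updated: d(DNX,E)=46/3, d(DNX,M)=37/3, d(DNX,P)=14, d(DNX,V)=25
iteration 3: select E,M (d=8); attach at lengths (4, 4); label the merged cluster EM
  updated: d(DNX,EM)=83/6, d(EM,P)=41/2, d(EM,V)=19
iteration 4: select DNX,EM (d=83/6); attach at lengths (53/12, 35/12); label the merged cluster DEMNX
  updated: d(DEMNX,P)=83/5, d(DEMNX,V)=113/5
iteration 5: select P,V (d=14); attach at lengths (7, 7); label the merged cluster PV
  updated: d(DEMNX,PV)=98/5
iteration 6: select DEMNX,PV (d=98/5); attach at lengths (173/60, 14/5); label the merged cluster DEMNPVX
final tree: ((((D:3/2,N:3/2):1,X:5/2):53/12,(E:4,M:4):35/12):173/60,(P:7,V:7):14/5)
total length: 2491/60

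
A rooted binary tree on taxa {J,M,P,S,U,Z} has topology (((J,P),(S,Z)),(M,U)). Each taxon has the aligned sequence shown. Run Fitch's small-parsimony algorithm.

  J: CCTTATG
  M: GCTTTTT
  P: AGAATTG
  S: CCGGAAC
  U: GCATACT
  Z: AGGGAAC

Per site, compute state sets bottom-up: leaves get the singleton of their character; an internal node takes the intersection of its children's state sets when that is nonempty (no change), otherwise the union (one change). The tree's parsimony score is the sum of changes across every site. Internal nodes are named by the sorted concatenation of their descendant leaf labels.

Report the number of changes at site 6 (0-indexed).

2

JP@0: {C} ∪ {A} = {A,C} (union, +1)
SZ@0: {C} ∪ {A} = {A,C} (union, +1)
JPSZ@0: {A,C} ∩ {A,C} = {A,C} (intersection, +0)
MU@0: {G} ∩ {G} = {G} (intersection, +0)
JMPSUZ@0: {A,C} ∪ {G} = {A,C,G} (union, +1)
JP@1: {C} ∪ {G} = {C,G} (union, +1)
SZ@1: {C} ∪ {G} = {C,G} (union, +1)
JPSZ@1: {C,G} ∩ {C,G} = {C,G} (intersection, +0)
MU@1: {C} ∩ {C} = {C} (intersection, +0)
JMPSUZ@1: {C,G} ∩ {C} = {C} (intersection, +0)
JP@2: {T} ∪ {A} = {A,T} (union, +1)
SZ@2: {G} ∩ {G} = {G} (intersection, +0)
JPSZ@2: {A,T} ∪ {G} = {A,G,T} (union, +1)
MU@2: {T} ∪ {A} = {A,T} (union, +1)
JMPSUZ@2: {A,G,T} ∩ {A,T} = {A,T} (intersection, +0)
JP@3: {T} ∪ {A} = {A,T} (union, +1)
SZ@3: {G} ∩ {G} = {G} (intersection, +0)
JPSZ@3: {A,T} ∪ {G} = {A,G,T} (union, +1)
MU@3: {T} ∩ {T} = {T} (intersection, +0)
JMPSUZ@3: {A,G,T} ∩ {T} = {T} (intersection, +0)
JP@4: {A} ∪ {T} = {A,T} (union, +1)
SZ@4: {A} ∩ {A} = {A} (intersection, +0)
JPSZ@4: {A,T} ∩ {A} = {A} (intersection, +0)
MU@4: {T} ∪ {A} = {A,T} (union, +1)
JMPSUZ@4: {A} ∩ {A,T} = {A} (intersection, +0)
JP@5: {T} ∩ {T} = {T} (intersection, +0)
SZ@5: {A} ∩ {A} = {A} (intersection, +0)
JPSZ@5: {T} ∪ {A} = {A,T} (union, +1)
MU@5: {T} ∪ {C} = {C,T} (union, +1)
JMPSUZ@5: {A,T} ∩ {C,T} = {T} (intersection, +0)
JP@6: {G} ∩ {G} = {G} (intersection, +0)
SZ@6: {C} ∩ {C} = {C} (intersection, +0)
JPSZ@6: {G} ∪ {C} = {C,G} (union, +1)
MU@6: {T} ∩ {T} = {T} (intersection, +0)
JMPSUZ@6: {C,G} ∪ {T} = {C,G,T} (union, +1)
per-site changes: [3, 2, 3, 2, 2, 2, 2]; total = 16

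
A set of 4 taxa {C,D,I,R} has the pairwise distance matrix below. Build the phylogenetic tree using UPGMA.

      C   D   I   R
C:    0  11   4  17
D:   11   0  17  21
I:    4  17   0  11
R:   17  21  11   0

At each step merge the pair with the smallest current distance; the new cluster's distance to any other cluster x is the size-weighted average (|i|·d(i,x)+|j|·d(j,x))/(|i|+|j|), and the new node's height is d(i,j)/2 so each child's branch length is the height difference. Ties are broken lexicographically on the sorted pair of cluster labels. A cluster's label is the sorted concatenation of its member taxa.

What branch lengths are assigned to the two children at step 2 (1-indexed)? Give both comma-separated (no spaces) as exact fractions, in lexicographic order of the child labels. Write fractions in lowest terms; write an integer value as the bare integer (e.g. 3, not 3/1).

step 1: merge (C,I) at d=4; branch lengths C→2, I→2; new cluster CI
  updated: d(CI,D)=14, d(CI,R)=14
step 2: merge (CI,D) at d=14; branch lengths CI→5, D→7; new cluster CDI
  updated: d(CDI,R)=49/3
step 3: merge (CDI,R) at d=49/3; branch lengths CDI→7/6, R→49/6; new cluster CDIR
final tree: (((C:2,I:2):5,D:7):7/6,R:49/6)
total length: 76/3

5,7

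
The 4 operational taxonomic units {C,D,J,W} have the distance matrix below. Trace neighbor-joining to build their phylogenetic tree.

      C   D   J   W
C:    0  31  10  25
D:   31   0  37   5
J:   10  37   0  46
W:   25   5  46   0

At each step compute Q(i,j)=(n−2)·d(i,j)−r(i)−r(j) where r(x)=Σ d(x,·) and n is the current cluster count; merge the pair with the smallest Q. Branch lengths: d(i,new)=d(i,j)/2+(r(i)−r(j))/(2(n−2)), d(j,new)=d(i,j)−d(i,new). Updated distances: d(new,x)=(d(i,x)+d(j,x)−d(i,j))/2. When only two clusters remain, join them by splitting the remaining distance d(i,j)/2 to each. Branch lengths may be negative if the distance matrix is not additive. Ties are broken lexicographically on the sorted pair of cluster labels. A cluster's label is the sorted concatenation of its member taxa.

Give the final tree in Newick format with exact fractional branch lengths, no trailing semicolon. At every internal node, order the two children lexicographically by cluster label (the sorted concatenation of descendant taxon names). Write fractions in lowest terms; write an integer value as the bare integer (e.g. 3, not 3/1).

(((C:-7/4,J:47/4):109/4,D:7/4):13/8,W:13/8)

1. join C+J (d=10, Q=-139) ⇒ CJ; edges |C|=-7/4, |J|=47/4
  updated: d(CJ,D)=29, d(CJ,W)=61/2
2. join CJ+D (d=29, Q=-129/2) ⇒ CDJ; edges |CJ|=109/4, |D|=7/4
  updated: d(CDJ,W)=13/4
3. join CDJ+W (d=13/4) ⇒ CDJW; edges |CDJ|=13/8, |W|=13/8
final tree: (((C:-7/4,J:47/4):109/4,D:7/4):13/8,W:13/8)
total length: 169/4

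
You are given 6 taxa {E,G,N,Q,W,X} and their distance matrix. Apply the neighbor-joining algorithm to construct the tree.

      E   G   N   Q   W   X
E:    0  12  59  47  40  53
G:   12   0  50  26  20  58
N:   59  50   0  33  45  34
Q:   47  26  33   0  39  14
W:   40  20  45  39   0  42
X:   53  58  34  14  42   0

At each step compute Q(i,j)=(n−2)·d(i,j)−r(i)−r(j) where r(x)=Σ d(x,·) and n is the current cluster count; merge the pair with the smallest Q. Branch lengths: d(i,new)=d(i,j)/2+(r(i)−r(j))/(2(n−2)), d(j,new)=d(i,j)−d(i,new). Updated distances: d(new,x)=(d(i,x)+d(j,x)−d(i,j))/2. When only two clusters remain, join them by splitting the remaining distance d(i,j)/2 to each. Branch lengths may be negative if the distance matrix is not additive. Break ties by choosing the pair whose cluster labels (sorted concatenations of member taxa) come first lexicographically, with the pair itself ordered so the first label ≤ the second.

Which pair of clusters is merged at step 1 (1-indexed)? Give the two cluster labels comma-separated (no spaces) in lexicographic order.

E,G

step 1: merge (E,G) at d=12, Q=-329; branch lengths E→93/8, G→3/8; new cluster EG
  updated: d(EG,N)=97/2, d(EG,Q)=61/2, d(EG,W)=24, d(EG,X)=99/2
step 2: merge (EG,W) at d=24, Q=-461/2; branch lengths EG→149/12, W→139/12; new cluster EGW
  updated: d(EGW,N)=139/4, d(EGW,Q)=91/4, d(EGW,X)=135/4
step 3: merge (EGW,N) at d=139/4, Q=-247/2; branch lengths EGW→59/4, N→20; new cluster EGNW
  updated: d(EGNW,Q)=21/2, d(EGNW,X)=33/2
step 4: merge (EGNW,Q) at d=21/2, Q=-41; branch lengths EGNW→13/2, Q→4; new cluster EGNQW
  updated: d(EGNQW,X)=10
step 5: merge (EGNQW,X) at d=10; branch lengths EGNQW→5, X→5; new cluster EGNQWX
final tree: (((((E:93/8,G:3/8):149/12,W:139/12):59/4,N:20):13/2,Q:4):5,X:5)
total length: 365/4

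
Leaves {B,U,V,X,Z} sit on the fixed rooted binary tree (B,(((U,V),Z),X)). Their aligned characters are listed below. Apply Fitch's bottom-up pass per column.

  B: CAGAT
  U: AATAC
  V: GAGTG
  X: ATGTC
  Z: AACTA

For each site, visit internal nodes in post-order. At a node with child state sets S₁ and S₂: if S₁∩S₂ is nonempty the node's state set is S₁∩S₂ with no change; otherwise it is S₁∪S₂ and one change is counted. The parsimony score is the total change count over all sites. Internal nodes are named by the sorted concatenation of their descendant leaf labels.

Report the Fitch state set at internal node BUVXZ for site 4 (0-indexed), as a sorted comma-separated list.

C,T

site 0, node UV: U={A} ∪ V={G} → {A,G} (+1)
site 0, node UVZ: UV={A,G} ∩ Z={A} → {A} (+0)
site 0, node UVXZ: UVZ={A} ∩ X={A} → {A} (+0)
site 0, node BUVXZ: B={C} ∪ UVXZ={A} → {A,C} (+1)
site 1, node UV: U={A} ∩ V={A} → {A} (+0)
site 1, node UVZ: UV={A} ∩ Z={A} → {A} (+0)
site 1, node UVXZ: UVZ={A} ∪ X={T} → {A,T} (+1)
site 1, node BUVXZ: B={A} ∩ UVXZ={A,T} → {A} (+0)
site 2, node UV: U={T} ∪ V={G} → {G,T} (+1)
site 2, node UVZ: UV={G,T} ∪ Z={C} → {C,G,T} (+1)
site 2, node UVXZ: UVZ={C,G,T} ∩ X={G} → {G} (+0)
site 2, node BUVXZ: B={G} ∩ UVXZ={G} → {G} (+0)
site 3, node UV: U={A} ∪ V={T} → {A,T} (+1)
site 3, node UVZ: UV={A,T} ∩ Z={T} → {T} (+0)
site 3, node UVXZ: UVZ={T} ∩ X={T} → {T} (+0)
site 3, node BUVXZ: B={A} ∪ UVXZ={T} → {A,T} (+1)
site 4, node UV: U={C} ∪ V={G} → {C,G} (+1)
site 4, node UVZ: UV={C,G} ∪ Z={A} → {A,C,G} (+1)
site 4, node UVXZ: UVZ={A,C,G} ∩ X={C} → {C} (+0)
site 4, node BUVXZ: B={T} ∪ UVXZ={C} → {C,T} (+1)
per-site changes: [2, 1, 2, 2, 3]; total = 10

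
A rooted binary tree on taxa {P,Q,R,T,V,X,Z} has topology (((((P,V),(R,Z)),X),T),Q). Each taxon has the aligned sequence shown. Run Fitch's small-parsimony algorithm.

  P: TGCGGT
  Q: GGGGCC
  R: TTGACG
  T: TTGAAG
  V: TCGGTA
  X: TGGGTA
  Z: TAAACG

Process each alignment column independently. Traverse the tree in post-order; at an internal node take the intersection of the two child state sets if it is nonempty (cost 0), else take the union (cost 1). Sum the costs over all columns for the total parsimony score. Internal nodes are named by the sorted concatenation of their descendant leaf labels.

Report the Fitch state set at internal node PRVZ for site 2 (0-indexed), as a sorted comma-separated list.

G

[col 0] PV: children P:{T}, V:{T} ∩→ {T}; cost 0
[col 0] RZ: children R:{T}, Z:{T} ∩→ {T}; cost 0
[col 0] PRVZ: children PV:{T}, RZ:{T} ∩→ {T}; cost 0
[col 0] PRVXZ: children PRVZ:{T}, X:{T} ∩→ {T}; cost 0
[col 0] PRTVXZ: children PRVXZ:{T}, T:{T} ∩→ {T}; cost 0
[col 0] PQRTVXZ: children PRTVXZ:{T}, Q:{G} ∪→ {G,T}; cost 1
[col 1] PV: children P:{G}, V:{C} ∪→ {C,G}; cost 1
[col 1] RZ: children R:{T}, Z:{A} ∪→ {A,T}; cost 1
[col 1] PRVZ: children PV:{C,G}, RZ:{A,T} ∪→ {A,C,G,T}; cost 1
[col 1] PRVXZ: children PRVZ:{A,C,G,T}, X:{G} ∩→ {G}; cost 0
[col 1] PRTVXZ: children PRVXZ:{G}, T:{T} ∪→ {G,T}; cost 1
[col 1] PQRTVXZ: children PRTVXZ:{G,T}, Q:{G} ∩→ {G}; cost 0
[col 2] PV: children P:{C}, V:{G} ∪→ {C,G}; cost 1
[col 2] RZ: children R:{G}, Z:{A} ∪→ {A,G}; cost 1
[col 2] PRVZ: children PV:{C,G}, RZ:{A,G} ∩→ {G}; cost 0
[col 2] PRVXZ: children PRVZ:{G}, X:{G} ∩→ {G}; cost 0
[col 2] PRTVXZ: children PRVXZ:{G}, T:{G} ∩→ {G}; cost 0
[col 2] PQRTVXZ: children PRTVXZ:{G}, Q:{G} ∩→ {G}; cost 0
[col 3] PV: children P:{G}, V:{G} ∩→ {G}; cost 0
[col 3] RZ: children R:{A}, Z:{A} ∩→ {A}; cost 0
[col 3] PRVZ: children PV:{G}, RZ:{A} ∪→ {A,G}; cost 1
[col 3] PRVXZ: children PRVZ:{A,G}, X:{G} ∩→ {G}; cost 0
[col 3] PRTVXZ: children PRVXZ:{G}, T:{A} ∪→ {A,G}; cost 1
[col 3] PQRTVXZ: children PRTVXZ:{A,G}, Q:{G} ∩→ {G}; cost 0
[col 4] PV: children P:{G}, V:{T} ∪→ {G,T}; cost 1
[col 4] RZ: children R:{C}, Z:{C} ∩→ {C}; cost 0
[col 4] PRVZ: children PV:{G,T}, RZ:{C} ∪→ {C,G,T}; cost 1
[col 4] PRVXZ: children PRVZ:{C,G,T}, X:{T} ∩→ {T}; cost 0
[col 4] PRTVXZ: children PRVXZ:{T}, T:{A} ∪→ {A,T}; cost 1
[col 4] PQRTVXZ: children PRTVXZ:{A,T}, Q:{C} ∪→ {A,C,T}; cost 1
[col 5] PV: children P:{T}, V:{A} ∪→ {A,T}; cost 1
[col 5] RZ: children R:{G}, Z:{G} ∩→ {G}; cost 0
[col 5] PRVZ: children PV:{A,T}, RZ:{G} ∪→ {A,G,T}; cost 1
[col 5] PRVXZ: children PRVZ:{A,G,T}, X:{A} ∩→ {A}; cost 0
[col 5] PRTVXZ: children PRVXZ:{A}, T:{G} ∪→ {A,G}; cost 1
[col 5] PQRTVXZ: children PRTVXZ:{A,G}, Q:{C} ∪→ {A,C,G}; cost 1
per-site changes: [1, 4, 2, 2, 4, 4]; total = 17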